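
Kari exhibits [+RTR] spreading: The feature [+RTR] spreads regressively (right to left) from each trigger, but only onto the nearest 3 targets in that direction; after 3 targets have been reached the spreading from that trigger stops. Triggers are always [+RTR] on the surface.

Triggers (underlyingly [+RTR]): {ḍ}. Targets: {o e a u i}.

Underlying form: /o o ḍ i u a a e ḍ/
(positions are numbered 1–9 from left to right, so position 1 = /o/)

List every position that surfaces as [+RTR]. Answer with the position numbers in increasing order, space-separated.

1 2 3 6 7 8 9

From /ḍ/ at 3 leftward: 2 /o/ → [+RTR]; 1 /o/ → [+RTR]; word edge.
From /ḍ/ at 9 leftward: 8 /e/ → [+RTR]; 7 /a/ → [+RTR]; 6 /a/ → [+RTR]; bound reached.
Targets with no active source: positions 4 5 stay [-emphatic].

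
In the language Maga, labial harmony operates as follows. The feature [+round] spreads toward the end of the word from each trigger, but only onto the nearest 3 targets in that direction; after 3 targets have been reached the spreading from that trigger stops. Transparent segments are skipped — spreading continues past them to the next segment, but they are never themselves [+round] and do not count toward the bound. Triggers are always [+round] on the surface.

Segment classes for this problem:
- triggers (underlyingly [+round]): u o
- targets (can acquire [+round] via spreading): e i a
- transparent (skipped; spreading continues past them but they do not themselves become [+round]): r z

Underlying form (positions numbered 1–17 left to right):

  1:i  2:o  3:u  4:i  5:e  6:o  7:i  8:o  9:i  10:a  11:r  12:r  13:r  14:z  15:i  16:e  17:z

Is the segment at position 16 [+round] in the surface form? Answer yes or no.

From /o/ at 2 rightward: 3 /u/ is itself a trigger — this domain ends here.
From /u/ at 3 rightward: 4 /i/ → [+round]; 5 /e/ → [+round]; 6 /o/ is itself a trigger — this domain ends here.
From /o/ at 6 rightward: 7 /i/ → [+round]; 8 /o/ is itself a trigger — this domain ends here.
From /o/ at 8 rightward: 9 /i/ → [+round]; 10 /a/ → [+round]; 11 /r/ transparent; 12 /r/ transparent; 13 /r/ transparent; 14 /z/ transparent; 15 /i/ → [+round]; bound reached.
Targets with no active source: positions 1 16 stay [-round].
[+round] positions on the surface: 2 3 4 5 6 7 8 9 10 15.

no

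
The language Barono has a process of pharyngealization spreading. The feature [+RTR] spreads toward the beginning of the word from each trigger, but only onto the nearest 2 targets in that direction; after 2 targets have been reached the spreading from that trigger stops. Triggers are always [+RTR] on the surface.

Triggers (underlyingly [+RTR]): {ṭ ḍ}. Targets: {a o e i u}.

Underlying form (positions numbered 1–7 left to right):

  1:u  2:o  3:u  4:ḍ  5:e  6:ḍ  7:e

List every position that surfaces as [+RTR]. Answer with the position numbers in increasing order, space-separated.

From /ḍ/ at 4 leftward: 3 /u/ → [+RTR]; 2 /o/ → [+RTR]; bound reached.
From /ḍ/ at 6 leftward: 5 /e/ → [+RTR]; 4 /ḍ/ is itself a trigger — this domain ends here.
Targets with no active source: positions 1 7 stay [-emphatic].

2 3 4 5 6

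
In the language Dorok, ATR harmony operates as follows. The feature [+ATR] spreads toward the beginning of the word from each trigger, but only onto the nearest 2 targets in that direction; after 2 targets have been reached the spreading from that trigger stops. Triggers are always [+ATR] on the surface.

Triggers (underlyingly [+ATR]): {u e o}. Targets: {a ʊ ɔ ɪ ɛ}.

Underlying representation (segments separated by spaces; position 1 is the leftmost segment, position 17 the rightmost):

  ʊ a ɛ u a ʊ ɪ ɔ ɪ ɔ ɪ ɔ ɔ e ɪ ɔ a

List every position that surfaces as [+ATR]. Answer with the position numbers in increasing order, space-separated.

From /u/ at 4 leftward: 3 /ɛ/ → [+ATR]; 2 /a/ → [+ATR]; bound reached.
From /e/ at 14 leftward: 13 /ɔ/ → [+ATR]; 12 /ɔ/ → [+ATR]; bound reached.
Targets with no active source: positions 1 5 6 7 8 9 10 11 15 16 17 stay [-ATR].

2 3 4 12 13 14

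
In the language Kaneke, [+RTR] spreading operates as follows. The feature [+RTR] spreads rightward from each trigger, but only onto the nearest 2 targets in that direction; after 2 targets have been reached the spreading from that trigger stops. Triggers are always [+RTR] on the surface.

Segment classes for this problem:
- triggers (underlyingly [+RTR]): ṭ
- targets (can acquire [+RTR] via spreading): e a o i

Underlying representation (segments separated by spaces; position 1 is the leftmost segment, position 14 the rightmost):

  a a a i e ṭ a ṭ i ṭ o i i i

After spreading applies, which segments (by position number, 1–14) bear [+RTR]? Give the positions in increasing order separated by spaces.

6 7 8 9 10 11 12

From /ṭ/ at 6 rightward: 7 /a/ → [+RTR]; 8 /ṭ/ is itself a trigger — this domain ends here.
From /ṭ/ at 8 rightward: 9 /i/ → [+RTR]; 10 /ṭ/ is itself a trigger — this domain ends here.
From /ṭ/ at 10 rightward: 11 /o/ → [+RTR]; 12 /i/ → [+RTR]; bound reached.
Targets with no active source: positions 1 2 3 4 5 13 14 stay [-emphatic].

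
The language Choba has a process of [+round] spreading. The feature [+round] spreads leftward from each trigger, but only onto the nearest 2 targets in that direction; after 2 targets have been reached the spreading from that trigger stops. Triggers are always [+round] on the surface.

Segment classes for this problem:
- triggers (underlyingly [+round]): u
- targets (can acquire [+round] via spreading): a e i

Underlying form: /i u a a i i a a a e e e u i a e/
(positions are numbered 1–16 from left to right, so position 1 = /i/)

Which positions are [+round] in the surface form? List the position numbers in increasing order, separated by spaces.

1 2 11 12 13

From /u/ at 2 leftward: 1 /i/ → [+round]; word edge.
From /u/ at 13 leftward: 12 /e/ → [+round]; 11 /e/ → [+round]; bound reached.
Targets with no active source: positions 3 4 5 6 7 8 9 10 14 15 16 stay [-round].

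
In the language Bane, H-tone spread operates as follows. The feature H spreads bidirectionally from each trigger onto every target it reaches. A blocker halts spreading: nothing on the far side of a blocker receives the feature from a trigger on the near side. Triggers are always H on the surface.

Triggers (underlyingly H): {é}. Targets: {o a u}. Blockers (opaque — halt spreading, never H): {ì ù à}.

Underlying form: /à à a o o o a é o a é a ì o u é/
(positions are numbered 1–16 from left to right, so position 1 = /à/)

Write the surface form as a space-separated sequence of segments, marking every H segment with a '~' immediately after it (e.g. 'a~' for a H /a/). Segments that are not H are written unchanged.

From /é/ at 8 rightward: 9 /o/ → H; 10 /a/ → H; 11 /é/ is itself a trigger — this domain ends here.
From /é/ at 8 leftward: 7 /a/ → H; 6 /o/ → H; 5 /o/ → H; 4 /o/ → H; 3 /a/ → H; 2 /à/ blocks.
From /é/ at 11 rightward: 12 /a/ → H; 13 /ì/ blocks.
From /é/ at 11 leftward: 10 /a/ → H; 9 /o/ → H; 8 /é/ is itself a trigger — this domain ends here.
From /é/ at 16 rightward: word edge.
From /é/ at 16 leftward: 15 /u/ → H; 14 /o/ → H; 13 /ì/ blocks.
H positions on the surface: 3 4 5 6 7 8 9 10 11 12 14 15 16.

à à a~ o~ o~ o~ a~ é~ o~ a~ é~ a~ ì o~ u~ é~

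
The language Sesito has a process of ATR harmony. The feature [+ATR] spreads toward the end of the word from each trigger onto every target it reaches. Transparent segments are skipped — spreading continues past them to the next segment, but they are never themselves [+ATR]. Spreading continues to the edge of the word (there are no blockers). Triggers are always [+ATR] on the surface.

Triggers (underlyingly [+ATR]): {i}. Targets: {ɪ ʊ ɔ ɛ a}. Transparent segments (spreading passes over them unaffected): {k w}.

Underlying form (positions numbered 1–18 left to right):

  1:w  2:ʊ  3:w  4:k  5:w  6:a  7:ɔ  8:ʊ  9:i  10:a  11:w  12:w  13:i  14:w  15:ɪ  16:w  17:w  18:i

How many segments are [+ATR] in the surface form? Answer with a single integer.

5

From /i/ at 9 rightward: 10 /a/ → [+ATR]; 11 /w/ transparent; 12 /w/ transparent; 13 /i/ is itself a trigger — this domain ends here.
From /i/ at 13 rightward: 14 /w/ transparent; 15 /ɪ/ → [+ATR]; 16 /w/ transparent; 17 /w/ transparent; 18 /i/ is itself a trigger — this domain ends here.
From /i/ at 18 rightward: word edge.
Targets with no active source: positions 2 6 7 8 stay [-ATR].
[+ATR] positions on the surface: 9 10 13 15 18.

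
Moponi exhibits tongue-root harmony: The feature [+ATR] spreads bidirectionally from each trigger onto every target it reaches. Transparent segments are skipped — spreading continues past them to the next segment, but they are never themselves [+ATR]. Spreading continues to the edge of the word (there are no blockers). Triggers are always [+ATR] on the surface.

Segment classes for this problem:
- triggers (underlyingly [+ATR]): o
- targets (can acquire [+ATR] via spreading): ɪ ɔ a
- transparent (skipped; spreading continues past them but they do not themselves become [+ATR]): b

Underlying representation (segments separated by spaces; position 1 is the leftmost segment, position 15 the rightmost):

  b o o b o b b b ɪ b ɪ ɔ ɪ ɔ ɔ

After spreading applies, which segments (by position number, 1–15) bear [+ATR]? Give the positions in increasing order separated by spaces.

From /o/ at 2 rightward: 3 /o/ is itself a trigger — this domain ends here.
From /o/ at 2 leftward: 1 /b/ transparent; word edge.
From /o/ at 3 rightward: 4 /b/ transparent; 5 /o/ is itself a trigger — this domain ends here.
From /o/ at 3 leftward: 2 /o/ is itself a trigger — this domain ends here.
From /o/ at 5 rightward: 6 /b/ transparent; 7 /b/ transparent; 8 /b/ transparent; 9 /ɪ/ → [+ATR]; 10 /b/ transparent; 11 /ɪ/ → [+ATR]; 12 /ɔ/ → [+ATR]; 13 /ɪ/ → [+ATR]; 14 /ɔ/ → [+ATR]; 15 /ɔ/ → [+ATR]; word edge.
From /o/ at 5 leftward: 4 /b/ transparent; 3 /o/ is itself a trigger — this domain ends here.

2 3 5 9 11 12 13 14 15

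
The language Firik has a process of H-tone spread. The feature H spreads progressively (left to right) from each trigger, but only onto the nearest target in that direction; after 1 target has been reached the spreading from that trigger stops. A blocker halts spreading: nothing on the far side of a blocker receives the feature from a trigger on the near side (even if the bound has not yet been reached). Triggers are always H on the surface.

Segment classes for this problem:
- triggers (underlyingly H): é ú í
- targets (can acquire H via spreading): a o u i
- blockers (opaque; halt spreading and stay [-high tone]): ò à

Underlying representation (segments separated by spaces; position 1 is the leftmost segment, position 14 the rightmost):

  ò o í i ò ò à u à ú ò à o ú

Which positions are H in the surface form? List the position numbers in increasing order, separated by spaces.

From /í/ at 3 rightward: 4 /i/ → H; bound reached.
From /ú/ at 10 rightward: 11 /ò/ blocks.
From /ú/ at 14 rightward: word edge.
Targets with no active source: positions 2 8 13 stay [-high tone].

3 4 10 14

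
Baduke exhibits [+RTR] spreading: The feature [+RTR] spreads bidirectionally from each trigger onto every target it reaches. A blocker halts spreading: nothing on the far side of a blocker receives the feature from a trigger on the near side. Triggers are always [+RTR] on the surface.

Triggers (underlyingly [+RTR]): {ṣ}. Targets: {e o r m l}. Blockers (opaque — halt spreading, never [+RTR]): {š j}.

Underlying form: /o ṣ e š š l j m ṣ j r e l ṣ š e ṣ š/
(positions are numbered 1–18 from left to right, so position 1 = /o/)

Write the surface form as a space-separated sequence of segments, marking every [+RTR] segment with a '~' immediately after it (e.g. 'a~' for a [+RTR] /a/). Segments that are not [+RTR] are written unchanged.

From /ṣ/ at 2 rightward: 3 /e/ → [+RTR]; 4 /š/ blocks.
From /ṣ/ at 2 leftward: 1 /o/ → [+RTR]; word edge.
From /ṣ/ at 9 rightward: 10 /j/ blocks.
From /ṣ/ at 9 leftward: 8 /m/ → [+RTR]; 7 /j/ blocks.
From /ṣ/ at 14 rightward: 15 /š/ blocks.
From /ṣ/ at 14 leftward: 13 /l/ → [+RTR]; 12 /e/ → [+RTR]; 11 /r/ → [+RTR]; 10 /j/ blocks.
From /ṣ/ at 17 rightward: 18 /š/ blocks.
From /ṣ/ at 17 leftward: 16 /e/ → [+RTR]; 15 /š/ blocks.
Target with no active source: position 6 stays [-emphatic].
[+RTR] positions on the surface: 1 2 3 8 9 11 12 13 14 16 17.

o~ ṣ~ e~ š š l j m~ ṣ~ j r~ e~ l~ ṣ~ š e~ ṣ~ š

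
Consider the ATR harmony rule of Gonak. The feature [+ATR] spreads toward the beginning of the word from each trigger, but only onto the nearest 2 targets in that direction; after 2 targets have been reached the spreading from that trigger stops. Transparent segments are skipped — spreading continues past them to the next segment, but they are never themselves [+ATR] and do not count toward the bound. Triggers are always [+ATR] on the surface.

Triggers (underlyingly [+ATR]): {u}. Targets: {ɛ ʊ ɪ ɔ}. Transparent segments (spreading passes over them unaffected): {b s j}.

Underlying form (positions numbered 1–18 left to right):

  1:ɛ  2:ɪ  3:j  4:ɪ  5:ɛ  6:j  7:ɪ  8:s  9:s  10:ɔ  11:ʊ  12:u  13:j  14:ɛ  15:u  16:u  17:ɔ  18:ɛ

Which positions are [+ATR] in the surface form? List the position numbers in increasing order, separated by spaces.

10 11 12 14 15 16

From /u/ at 12 leftward: 11 /ʊ/ → [+ATR]; 10 /ɔ/ → [+ATR]; bound reached.
From /u/ at 15 leftward: 14 /ɛ/ → [+ATR]; 13 /j/ transparent; 12 /u/ is itself a trigger — this domain ends here.
From /u/ at 16 leftward: 15 /u/ is itself a trigger — this domain ends here.
Targets with no active source: positions 1 2 4 5 7 17 18 stay [-ATR].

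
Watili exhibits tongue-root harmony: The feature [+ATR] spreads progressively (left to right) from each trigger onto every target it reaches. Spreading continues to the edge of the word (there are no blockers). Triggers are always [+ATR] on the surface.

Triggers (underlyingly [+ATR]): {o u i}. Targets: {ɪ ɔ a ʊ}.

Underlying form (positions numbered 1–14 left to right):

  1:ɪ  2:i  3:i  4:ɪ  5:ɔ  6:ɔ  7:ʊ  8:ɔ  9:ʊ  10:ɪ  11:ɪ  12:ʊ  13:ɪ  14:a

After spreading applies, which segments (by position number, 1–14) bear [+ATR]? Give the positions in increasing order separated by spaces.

2 3 4 5 6 7 8 9 10 11 12 13 14

From /i/ at 2 rightward: 3 /i/ is itself a trigger — this domain ends here.
From /i/ at 3 rightward: 4 /ɪ/ → [+ATR]; 5 /ɔ/ → [+ATR]; 6 /ɔ/ → [+ATR]; 7 /ʊ/ → [+ATR]; 8 /ɔ/ → [+ATR]; 9 /ʊ/ → [+ATR]; 10 /ɪ/ → [+ATR]; 11 /ɪ/ → [+ATR]; 12 /ʊ/ → [+ATR]; 13 /ɪ/ → [+ATR]; 14 /a/ → [+ATR]; word edge.
Target with no active source: position 1 stays [-ATR].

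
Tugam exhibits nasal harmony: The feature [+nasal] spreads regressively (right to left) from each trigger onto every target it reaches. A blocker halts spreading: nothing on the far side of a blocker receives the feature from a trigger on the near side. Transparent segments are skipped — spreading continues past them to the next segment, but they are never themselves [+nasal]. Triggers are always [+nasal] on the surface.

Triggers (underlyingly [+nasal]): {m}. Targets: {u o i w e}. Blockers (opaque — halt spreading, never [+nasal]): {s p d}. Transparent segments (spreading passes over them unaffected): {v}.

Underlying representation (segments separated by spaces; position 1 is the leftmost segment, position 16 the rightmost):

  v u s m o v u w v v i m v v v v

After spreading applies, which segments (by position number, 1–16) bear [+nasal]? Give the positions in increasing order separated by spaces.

4 5 7 8 11 12

From /m/ at 4 leftward: 3 /s/ blocks.
From /m/ at 12 leftward: 11 /i/ → [+nasal]; 10 /v/ transparent; 9 /v/ transparent; 8 /w/ → [+nasal]; 7 /u/ → [+nasal]; 6 /v/ transparent; 5 /o/ → [+nasal]; 4 /m/ is itself a trigger — this domain ends here.
Target with no active source: position 2 stays [-nasal].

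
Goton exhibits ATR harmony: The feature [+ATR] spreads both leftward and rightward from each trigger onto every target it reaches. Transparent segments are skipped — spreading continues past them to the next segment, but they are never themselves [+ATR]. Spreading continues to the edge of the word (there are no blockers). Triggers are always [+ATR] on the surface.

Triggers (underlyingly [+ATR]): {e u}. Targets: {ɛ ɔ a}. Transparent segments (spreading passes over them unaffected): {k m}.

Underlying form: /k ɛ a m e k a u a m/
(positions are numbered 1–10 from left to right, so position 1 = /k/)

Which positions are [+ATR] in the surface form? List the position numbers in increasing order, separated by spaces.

2 3 5 7 8 9

From /e/ at 5 rightward: 6 /k/ transparent; 7 /a/ → [+ATR]; 8 /u/ is itself a trigger — this domain ends here.
From /e/ at 5 leftward: 4 /m/ transparent; 3 /a/ → [+ATR]; 2 /ɛ/ → [+ATR]; 1 /k/ transparent; word edge.
From /u/ at 8 rightward: 9 /a/ → [+ATR]; 10 /m/ transparent; word edge.
From /u/ at 8 leftward: 7 /a/ → [+ATR]; 6 /k/ transparent; 5 /e/ is itself a trigger — this domain ends here.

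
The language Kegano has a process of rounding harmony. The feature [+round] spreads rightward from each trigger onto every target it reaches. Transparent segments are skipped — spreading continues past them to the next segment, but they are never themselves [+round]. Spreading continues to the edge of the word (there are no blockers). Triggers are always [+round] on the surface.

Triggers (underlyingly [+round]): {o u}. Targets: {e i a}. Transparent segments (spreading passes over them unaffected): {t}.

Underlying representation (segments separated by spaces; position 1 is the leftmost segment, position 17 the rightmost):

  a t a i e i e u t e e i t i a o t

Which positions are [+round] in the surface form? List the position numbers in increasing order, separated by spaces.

8 10 11 12 14 15 16

From /u/ at 8 rightward: 9 /t/ transparent; 10 /e/ → [+round]; 11 /e/ → [+round]; 12 /i/ → [+round]; 13 /t/ transparent; 14 /i/ → [+round]; 15 /a/ → [+round]; 16 /o/ is itself a trigger — this domain ends here.
From /o/ at 16 rightward: 17 /t/ transparent; word edge.
Targets with no active source: positions 1 3 4 5 6 7 stay [-round].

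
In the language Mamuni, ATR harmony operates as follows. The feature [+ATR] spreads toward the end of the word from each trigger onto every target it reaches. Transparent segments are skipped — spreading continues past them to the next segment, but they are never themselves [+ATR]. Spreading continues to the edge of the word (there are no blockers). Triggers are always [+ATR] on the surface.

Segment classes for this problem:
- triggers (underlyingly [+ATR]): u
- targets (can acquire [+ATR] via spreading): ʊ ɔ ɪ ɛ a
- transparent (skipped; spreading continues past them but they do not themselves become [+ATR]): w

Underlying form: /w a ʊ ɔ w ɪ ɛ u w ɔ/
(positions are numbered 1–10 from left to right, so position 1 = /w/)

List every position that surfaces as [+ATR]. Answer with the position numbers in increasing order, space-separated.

From /u/ at 8 rightward: 9 /w/ transparent; 10 /ɔ/ → [+ATR]; word edge.
Targets with no active source: positions 2 3 4 6 7 stay [-ATR].

8 10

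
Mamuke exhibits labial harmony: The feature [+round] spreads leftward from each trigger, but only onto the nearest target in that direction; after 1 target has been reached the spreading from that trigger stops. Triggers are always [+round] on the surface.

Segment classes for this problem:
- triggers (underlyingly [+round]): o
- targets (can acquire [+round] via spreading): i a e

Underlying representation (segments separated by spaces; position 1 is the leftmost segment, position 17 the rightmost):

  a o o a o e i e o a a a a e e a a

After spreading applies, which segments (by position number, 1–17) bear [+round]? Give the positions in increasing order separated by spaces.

From /o/ at 2 leftward: 1 /a/ → [+round]; bound reached.
From /o/ at 3 leftward: 2 /o/ is itself a trigger — this domain ends here.
From /o/ at 5 leftward: 4 /a/ → [+round]; bound reached.
From /o/ at 9 leftward: 8 /e/ → [+round]; bound reached.
Targets with no active source: positions 6 7 10 11 12 13 14 15 16 17 stay [-round].

1 2 3 4 5 8 9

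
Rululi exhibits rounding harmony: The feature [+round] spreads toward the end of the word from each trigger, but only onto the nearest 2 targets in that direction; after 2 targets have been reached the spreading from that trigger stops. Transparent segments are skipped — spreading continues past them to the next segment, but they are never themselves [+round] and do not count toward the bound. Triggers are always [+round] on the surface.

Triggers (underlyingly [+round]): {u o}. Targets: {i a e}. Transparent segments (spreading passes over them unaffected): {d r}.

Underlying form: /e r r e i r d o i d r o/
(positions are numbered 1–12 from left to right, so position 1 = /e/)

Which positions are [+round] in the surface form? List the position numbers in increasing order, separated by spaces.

From /o/ at 8 rightward: 9 /i/ → [+round]; 10 /d/ transparent; 11 /r/ transparent; 12 /o/ is itself a trigger — this domain ends here.
From /o/ at 12 rightward: word edge.
Targets with no active source: positions 1 4 5 stay [-round].

8 9 12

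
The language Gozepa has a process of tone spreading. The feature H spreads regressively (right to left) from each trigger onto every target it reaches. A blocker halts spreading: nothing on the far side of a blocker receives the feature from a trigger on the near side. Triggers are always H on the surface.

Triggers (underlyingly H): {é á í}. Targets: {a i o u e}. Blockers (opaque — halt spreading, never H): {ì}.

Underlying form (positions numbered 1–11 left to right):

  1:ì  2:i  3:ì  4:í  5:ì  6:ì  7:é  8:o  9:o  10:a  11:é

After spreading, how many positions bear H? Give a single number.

From /í/ at 4 leftward: 3 /ì/ blocks.
From /é/ at 7 leftward: 6 /ì/ blocks.
From /é/ at 11 leftward: 10 /a/ → H; 9 /o/ → H; 8 /o/ → H; 7 /é/ is itself a trigger — this domain ends here.
Target with no active source: position 2 stays [-high tone].
H positions on the surface: 4 7 8 9 10 11.

6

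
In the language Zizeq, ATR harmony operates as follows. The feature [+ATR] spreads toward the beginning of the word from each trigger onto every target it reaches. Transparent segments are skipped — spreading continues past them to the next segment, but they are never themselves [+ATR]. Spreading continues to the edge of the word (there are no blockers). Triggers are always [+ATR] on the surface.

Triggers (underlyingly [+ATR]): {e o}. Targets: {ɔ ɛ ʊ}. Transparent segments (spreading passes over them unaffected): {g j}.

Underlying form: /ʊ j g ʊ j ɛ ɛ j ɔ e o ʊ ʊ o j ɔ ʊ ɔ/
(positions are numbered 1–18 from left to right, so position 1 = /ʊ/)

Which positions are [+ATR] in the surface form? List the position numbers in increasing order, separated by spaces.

From /e/ at 10 leftward: 9 /ɔ/ → [+ATR]; 8 /j/ transparent; 7 /ɛ/ → [+ATR]; 6 /ɛ/ → [+ATR]; 5 /j/ transparent; 4 /ʊ/ → [+ATR]; 3 /g/ transparent; 2 /j/ transparent; 1 /ʊ/ → [+ATR]; word edge.
From /o/ at 11 leftward: 10 /e/ is itself a trigger — this domain ends here.
From /o/ at 14 leftward: 13 /ʊ/ → [+ATR]; 12 /ʊ/ → [+ATR]; 11 /o/ is itself a trigger — this domain ends here.
Targets with no active source: positions 16 17 18 stay [-ATR].

1 4 6 7 9 10 11 12 13 14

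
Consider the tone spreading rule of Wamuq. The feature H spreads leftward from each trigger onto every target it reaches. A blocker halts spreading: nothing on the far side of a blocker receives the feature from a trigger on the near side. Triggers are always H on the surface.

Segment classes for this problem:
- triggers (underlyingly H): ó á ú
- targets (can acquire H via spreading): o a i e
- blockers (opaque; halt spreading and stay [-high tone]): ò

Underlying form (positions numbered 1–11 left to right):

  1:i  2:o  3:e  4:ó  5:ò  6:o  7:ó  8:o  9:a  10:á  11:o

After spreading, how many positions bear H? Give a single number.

9

From /ó/ at 4 leftward: 3 /e/ → H; 2 /o/ → H; 1 /i/ → H; word edge.
From /ó/ at 7 leftward: 6 /o/ → H; 5 /ò/ blocks.
From /á/ at 10 leftward: 9 /a/ → H; 8 /o/ → H; 7 /ó/ is itself a trigger — this domain ends here.
Target with no active source: position 11 stays [-high tone].
H positions on the surface: 1 2 3 4 6 7 8 9 10.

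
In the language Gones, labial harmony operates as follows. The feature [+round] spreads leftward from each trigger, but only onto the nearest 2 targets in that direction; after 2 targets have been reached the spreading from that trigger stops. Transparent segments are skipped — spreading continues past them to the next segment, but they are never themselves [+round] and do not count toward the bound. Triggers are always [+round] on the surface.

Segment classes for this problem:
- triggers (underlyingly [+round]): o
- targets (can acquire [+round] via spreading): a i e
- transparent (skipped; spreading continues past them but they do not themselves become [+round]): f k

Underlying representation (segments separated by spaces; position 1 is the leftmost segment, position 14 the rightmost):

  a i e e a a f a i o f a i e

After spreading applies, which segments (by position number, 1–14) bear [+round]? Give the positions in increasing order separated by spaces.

From /o/ at 10 leftward: 9 /i/ → [+round]; 8 /a/ → [+round]; bound reached.
Targets with no active source: positions 1 2 3 4 5 6 12 13 14 stay [-round].

8 9 10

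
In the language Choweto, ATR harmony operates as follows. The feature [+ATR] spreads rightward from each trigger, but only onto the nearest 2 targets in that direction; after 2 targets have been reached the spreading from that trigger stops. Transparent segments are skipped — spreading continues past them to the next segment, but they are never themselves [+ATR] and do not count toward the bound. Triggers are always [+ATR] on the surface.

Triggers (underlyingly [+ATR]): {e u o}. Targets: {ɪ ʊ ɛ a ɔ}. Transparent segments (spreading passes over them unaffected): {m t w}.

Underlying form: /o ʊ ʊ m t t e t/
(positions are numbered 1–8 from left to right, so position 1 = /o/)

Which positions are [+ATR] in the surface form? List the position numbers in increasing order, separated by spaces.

1 2 3 7

From /o/ at 1 rightward: 2 /ʊ/ → [+ATR]; 3 /ʊ/ → [+ATR]; bound reached.
From /e/ at 7 rightward: 8 /t/ transparent; word edge.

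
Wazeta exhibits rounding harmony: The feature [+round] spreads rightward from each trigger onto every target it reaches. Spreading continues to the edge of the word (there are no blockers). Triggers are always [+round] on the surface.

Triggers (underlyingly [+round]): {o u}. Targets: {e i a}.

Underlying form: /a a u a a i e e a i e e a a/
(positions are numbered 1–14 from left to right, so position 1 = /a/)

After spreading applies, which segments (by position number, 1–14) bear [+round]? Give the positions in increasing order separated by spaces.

From /u/ at 3 rightward: 4 /a/ → [+round]; 5 /a/ → [+round]; 6 /i/ → [+round]; 7 /e/ → [+round]; 8 /e/ → [+round]; 9 /a/ → [+round]; 10 /i/ → [+round]; 11 /e/ → [+round]; 12 /e/ → [+round]; 13 /a/ → [+round]; 14 /a/ → [+round]; word edge.
Targets with no active source: positions 1 2 stay [-round].

3 4 5 6 7 8 9 10 11 12 13 14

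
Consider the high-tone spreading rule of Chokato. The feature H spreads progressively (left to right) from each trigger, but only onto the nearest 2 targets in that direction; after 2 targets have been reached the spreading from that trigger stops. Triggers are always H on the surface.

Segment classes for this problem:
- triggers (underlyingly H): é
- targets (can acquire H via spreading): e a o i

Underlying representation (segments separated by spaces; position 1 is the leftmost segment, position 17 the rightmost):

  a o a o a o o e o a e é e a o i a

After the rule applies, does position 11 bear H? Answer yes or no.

From /é/ at 12 rightward: 13 /e/ → H; 14 /a/ → H; bound reached.
Targets with no active source: positions 1 2 3 4 5 6 7 8 9 10 11 15 16 17 stay [-high tone].
H positions on the surface: 12 13 14.

no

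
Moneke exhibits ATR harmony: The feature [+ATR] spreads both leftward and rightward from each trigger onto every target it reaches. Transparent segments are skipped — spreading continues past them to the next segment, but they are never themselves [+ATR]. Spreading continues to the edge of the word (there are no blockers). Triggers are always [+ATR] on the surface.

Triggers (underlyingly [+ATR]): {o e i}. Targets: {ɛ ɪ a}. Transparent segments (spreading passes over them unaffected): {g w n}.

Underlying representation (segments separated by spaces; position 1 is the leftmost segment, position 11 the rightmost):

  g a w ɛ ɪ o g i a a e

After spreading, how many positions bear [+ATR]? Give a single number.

8

From /o/ at 6 rightward: 7 /g/ transparent; 8 /i/ is itself a trigger — this domain ends here.
From /o/ at 6 leftward: 5 /ɪ/ → [+ATR]; 4 /ɛ/ → [+ATR]; 3 /w/ transparent; 2 /a/ → [+ATR]; 1 /g/ transparent; word edge.
From /i/ at 8 rightward: 9 /a/ → [+ATR]; 10 /a/ → [+ATR]; 11 /e/ is itself a trigger — this domain ends here.
From /i/ at 8 leftward: 7 /g/ transparent; 6 /o/ is itself a trigger — this domain ends here.
From /e/ at 11 rightward: word edge.
From /e/ at 11 leftward: 10 /a/ → [+ATR]; 9 /a/ → [+ATR]; 8 /i/ is itself a trigger — this domain ends here.
[+ATR] positions on the surface: 2 4 5 6 8 9 10 11.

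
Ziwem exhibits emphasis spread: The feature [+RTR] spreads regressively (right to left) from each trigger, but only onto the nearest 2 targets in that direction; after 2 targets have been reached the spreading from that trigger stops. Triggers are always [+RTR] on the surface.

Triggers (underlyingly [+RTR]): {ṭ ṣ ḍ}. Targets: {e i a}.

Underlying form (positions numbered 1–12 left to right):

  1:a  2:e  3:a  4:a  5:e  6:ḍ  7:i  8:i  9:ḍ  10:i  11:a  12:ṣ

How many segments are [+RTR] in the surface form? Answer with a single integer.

9

From /ḍ/ at 6 leftward: 5 /e/ → [+RTR]; 4 /a/ → [+RTR]; bound reached.
From /ḍ/ at 9 leftward: 8 /i/ → [+RTR]; 7 /i/ → [+RTR]; bound reached.
From /ṣ/ at 12 leftward: 11 /a/ → [+RTR]; 10 /i/ → [+RTR]; bound reached.
Targets with no active source: positions 1 2 3 stay [-emphatic].
[+RTR] positions on the surface: 4 5 6 7 8 9 10 11 12.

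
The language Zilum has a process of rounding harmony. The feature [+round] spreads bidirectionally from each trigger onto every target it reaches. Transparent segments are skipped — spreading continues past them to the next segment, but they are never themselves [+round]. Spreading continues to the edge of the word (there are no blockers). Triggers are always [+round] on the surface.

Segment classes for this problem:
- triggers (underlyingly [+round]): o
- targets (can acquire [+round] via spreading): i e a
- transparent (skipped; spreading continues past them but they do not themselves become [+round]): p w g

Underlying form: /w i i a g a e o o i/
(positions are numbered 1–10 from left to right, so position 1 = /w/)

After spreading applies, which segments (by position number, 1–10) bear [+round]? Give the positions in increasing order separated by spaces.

2 3 4 6 7 8 9 10

From /o/ at 8 rightward: 9 /o/ is itself a trigger — this domain ends here.
From /o/ at 8 leftward: 7 /e/ → [+round]; 6 /a/ → [+round]; 5 /g/ transparent; 4 /a/ → [+round]; 3 /i/ → [+round]; 2 /i/ → [+round]; 1 /w/ transparent; word edge.
From /o/ at 9 rightward: 10 /i/ → [+round]; word edge.
From /o/ at 9 leftward: 8 /o/ is itself a trigger — this domain ends here.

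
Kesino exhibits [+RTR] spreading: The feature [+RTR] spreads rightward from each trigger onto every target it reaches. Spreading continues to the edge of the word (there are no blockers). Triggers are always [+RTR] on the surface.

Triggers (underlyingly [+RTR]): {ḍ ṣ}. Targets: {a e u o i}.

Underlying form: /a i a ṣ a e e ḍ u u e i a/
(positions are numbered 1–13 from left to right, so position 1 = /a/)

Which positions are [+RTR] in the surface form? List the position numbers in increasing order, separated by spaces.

4 5 6 7 8 9 10 11 12 13

From /ṣ/ at 4 rightward: 5 /a/ → [+RTR]; 6 /e/ → [+RTR]; 7 /e/ → [+RTR]; 8 /ḍ/ is itself a trigger — this domain ends here.
From /ḍ/ at 8 rightward: 9 /u/ → [+RTR]; 10 /u/ → [+RTR]; 11 /e/ → [+RTR]; 12 /i/ → [+RTR]; 13 /a/ → [+RTR]; word edge.
Targets with no active source: positions 1 2 3 stay [-emphatic].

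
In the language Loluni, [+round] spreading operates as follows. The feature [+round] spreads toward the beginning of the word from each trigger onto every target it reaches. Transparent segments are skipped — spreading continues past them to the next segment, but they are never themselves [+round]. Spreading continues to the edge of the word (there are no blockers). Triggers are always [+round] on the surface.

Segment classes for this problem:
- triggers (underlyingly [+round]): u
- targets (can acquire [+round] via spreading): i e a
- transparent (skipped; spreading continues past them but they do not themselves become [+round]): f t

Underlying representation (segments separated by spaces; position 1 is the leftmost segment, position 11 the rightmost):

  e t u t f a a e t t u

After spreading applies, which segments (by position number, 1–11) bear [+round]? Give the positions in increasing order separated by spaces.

From /u/ at 3 leftward: 2 /t/ transparent; 1 /e/ → [+round]; word edge.
From /u/ at 11 leftward: 10 /t/ transparent; 9 /t/ transparent; 8 /e/ → [+round]; 7 /a/ → [+round]; 6 /a/ → [+round]; 5 /f/ transparent; 4 /t/ transparent; 3 /u/ is itself a trigger — this domain ends here.

1 3 6 7 8 11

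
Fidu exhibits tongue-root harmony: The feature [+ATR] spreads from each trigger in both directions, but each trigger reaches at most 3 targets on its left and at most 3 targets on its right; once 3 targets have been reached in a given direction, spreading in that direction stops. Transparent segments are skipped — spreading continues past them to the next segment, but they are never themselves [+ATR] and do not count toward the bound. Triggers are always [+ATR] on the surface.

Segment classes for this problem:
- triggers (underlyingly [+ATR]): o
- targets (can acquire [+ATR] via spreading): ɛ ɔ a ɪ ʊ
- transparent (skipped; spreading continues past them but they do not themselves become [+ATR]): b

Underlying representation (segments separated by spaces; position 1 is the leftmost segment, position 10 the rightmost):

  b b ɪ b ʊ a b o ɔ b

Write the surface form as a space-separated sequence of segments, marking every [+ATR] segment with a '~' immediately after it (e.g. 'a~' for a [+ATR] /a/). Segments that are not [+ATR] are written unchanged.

b b ɪ~ b ʊ~ a~ b o~ ɔ~ b

From /o/ at 8 rightward: 9 /ɔ/ → [+ATR]; 10 /b/ transparent; word edge.
From /o/ at 8 leftward: 7 /b/ transparent; 6 /a/ → [+ATR]; 5 /ʊ/ → [+ATR]; 4 /b/ transparent; 3 /ɪ/ → [+ATR]; bound reached.
[+ATR] positions on the surface: 3 5 6 8 9.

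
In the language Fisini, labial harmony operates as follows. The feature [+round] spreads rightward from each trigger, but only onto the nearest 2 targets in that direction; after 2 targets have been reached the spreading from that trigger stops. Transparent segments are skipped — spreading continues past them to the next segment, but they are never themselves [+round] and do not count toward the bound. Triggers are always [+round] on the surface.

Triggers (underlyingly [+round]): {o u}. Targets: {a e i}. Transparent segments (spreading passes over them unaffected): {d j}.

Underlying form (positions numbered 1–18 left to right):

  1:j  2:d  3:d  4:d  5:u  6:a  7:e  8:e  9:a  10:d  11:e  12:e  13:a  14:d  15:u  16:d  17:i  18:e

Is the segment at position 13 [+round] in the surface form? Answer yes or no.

no

From /u/ at 5 rightward: 6 /a/ → [+round]; 7 /e/ → [+round]; bound reached.
From /u/ at 15 rightward: 16 /d/ transparent; 17 /i/ → [+round]; 18 /e/ → [+round]; bound reached.
Targets with no active source: positions 8 9 11 12 13 stay [-round].
[+round] positions on the surface: 5 6 7 15 17 18.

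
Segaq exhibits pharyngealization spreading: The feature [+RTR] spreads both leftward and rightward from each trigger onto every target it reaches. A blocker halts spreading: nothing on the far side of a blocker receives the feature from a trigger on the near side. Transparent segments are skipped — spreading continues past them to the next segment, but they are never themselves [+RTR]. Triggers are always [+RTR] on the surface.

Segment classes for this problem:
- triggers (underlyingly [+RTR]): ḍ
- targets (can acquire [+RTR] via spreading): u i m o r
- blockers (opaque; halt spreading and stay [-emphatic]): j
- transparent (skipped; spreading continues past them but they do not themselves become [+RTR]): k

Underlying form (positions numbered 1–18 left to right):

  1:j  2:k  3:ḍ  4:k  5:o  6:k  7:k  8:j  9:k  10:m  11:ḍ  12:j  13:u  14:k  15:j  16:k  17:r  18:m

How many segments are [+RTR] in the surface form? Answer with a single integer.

4

From /ḍ/ at 3 rightward: 4 /k/ transparent; 5 /o/ → [+RTR]; 6 /k/ transparent; 7 /k/ transparent; 8 /j/ blocks.
From /ḍ/ at 3 leftward: 2 /k/ transparent; 1 /j/ blocks.
From /ḍ/ at 11 rightward: 12 /j/ blocks.
From /ḍ/ at 11 leftward: 10 /m/ → [+RTR]; 9 /k/ transparent; 8 /j/ blocks.
Targets with no active source: positions 13 17 18 stay [-emphatic].
[+RTR] positions on the surface: 3 5 10 11.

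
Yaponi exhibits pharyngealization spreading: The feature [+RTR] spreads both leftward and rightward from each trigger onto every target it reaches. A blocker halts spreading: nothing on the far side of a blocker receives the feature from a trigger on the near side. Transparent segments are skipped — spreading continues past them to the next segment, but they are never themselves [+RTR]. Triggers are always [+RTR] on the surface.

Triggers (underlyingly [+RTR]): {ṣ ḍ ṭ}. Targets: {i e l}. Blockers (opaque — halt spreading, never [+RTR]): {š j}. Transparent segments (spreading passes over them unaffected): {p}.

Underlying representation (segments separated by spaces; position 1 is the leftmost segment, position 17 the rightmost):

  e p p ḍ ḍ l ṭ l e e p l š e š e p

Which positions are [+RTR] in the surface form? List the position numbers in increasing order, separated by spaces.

1 4 5 6 7 8 9 10 12

From /ḍ/ at 4 rightward: 5 /ḍ/ is itself a trigger — this domain ends here.
From /ḍ/ at 4 leftward: 3 /p/ transparent; 2 /p/ transparent; 1 /e/ → [+RTR]; word edge.
From /ḍ/ at 5 rightward: 6 /l/ → [+RTR]; 7 /ṭ/ is itself a trigger — this domain ends here.
From /ḍ/ at 5 leftward: 4 /ḍ/ is itself a trigger — this domain ends here.
From /ṭ/ at 7 rightward: 8 /l/ → [+RTR]; 9 /e/ → [+RTR]; 10 /e/ → [+RTR]; 11 /p/ transparent; 12 /l/ → [+RTR]; 13 /š/ blocks.
From /ṭ/ at 7 leftward: 6 /l/ → [+RTR]; 5 /ḍ/ is itself a trigger — this domain ends here.
Targets with no active source: positions 14 16 stay [-emphatic].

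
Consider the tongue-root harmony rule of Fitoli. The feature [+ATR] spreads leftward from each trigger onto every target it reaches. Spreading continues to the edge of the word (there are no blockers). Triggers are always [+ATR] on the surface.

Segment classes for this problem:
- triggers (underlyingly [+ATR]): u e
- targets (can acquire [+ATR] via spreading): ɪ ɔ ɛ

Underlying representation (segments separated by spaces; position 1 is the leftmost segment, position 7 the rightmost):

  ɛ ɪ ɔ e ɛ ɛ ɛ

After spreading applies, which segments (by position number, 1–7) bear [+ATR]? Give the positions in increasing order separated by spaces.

1 2 3 4

From /e/ at 4 leftward: 3 /ɔ/ → [+ATR]; 2 /ɪ/ → [+ATR]; 1 /ɛ/ → [+ATR]; word edge.
Targets with no active source: positions 5 6 7 stay [-ATR].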